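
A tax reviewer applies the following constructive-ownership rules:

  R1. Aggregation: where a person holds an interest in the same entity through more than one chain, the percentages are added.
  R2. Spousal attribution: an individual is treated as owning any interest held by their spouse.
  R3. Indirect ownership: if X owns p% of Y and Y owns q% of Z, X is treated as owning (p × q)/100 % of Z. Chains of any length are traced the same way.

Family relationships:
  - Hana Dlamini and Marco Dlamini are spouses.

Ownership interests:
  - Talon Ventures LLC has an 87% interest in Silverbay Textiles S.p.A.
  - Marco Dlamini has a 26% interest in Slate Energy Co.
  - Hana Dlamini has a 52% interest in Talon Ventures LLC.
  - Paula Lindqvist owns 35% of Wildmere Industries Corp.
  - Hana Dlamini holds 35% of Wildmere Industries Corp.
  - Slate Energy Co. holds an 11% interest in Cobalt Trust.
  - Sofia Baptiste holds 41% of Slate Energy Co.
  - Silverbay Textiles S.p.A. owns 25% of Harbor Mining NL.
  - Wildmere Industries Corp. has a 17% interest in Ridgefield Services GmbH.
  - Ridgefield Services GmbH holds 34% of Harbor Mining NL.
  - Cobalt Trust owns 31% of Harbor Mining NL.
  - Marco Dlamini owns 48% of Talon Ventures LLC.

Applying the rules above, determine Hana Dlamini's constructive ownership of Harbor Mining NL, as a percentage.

By spousal attribution (R2), Hana Dlamini is treated as also owning Marco Dlamini's interest in Talon Ventures LLC, giving 52% + 48% = 100%.
By spousal attribution (R2), Hana Dlamini is treated as owning Marco Dlamini's 26% interest in Slate Energy Co.
Chain via Talon Ventures LLC → Silverbay Textiles S.p.A. (R3): 100% × 87% × 25% = 21.75% of Harbor Mining NL.
Chain via Wildmere Industries Corp. → Ridgefield Services GmbH (R3): 35% × 17% × 34% = 2.023% of Harbor Mining NL.
Chain via Slate Energy Co. → Cobalt Trust (R3): 26% × 11% × 31% = 0.8866% of Harbor Mining NL.
Aggregating (R1): 21.75% + 2.023% + 0.8866% = 24.6596%.

24.6596%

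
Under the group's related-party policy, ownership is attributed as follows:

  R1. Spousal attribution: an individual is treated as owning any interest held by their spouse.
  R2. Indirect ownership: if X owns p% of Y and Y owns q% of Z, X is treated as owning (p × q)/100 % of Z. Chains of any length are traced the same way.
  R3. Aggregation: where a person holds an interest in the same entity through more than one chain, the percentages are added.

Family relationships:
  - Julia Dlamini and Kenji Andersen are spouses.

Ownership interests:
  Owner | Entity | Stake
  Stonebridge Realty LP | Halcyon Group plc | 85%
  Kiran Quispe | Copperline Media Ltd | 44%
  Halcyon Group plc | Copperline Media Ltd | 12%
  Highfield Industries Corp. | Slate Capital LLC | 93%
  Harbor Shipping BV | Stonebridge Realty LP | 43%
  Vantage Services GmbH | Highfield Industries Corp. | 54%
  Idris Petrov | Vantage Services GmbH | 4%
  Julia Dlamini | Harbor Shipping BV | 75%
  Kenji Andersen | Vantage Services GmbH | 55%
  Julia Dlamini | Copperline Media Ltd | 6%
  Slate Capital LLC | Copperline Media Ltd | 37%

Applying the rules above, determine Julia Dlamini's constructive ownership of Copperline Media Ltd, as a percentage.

By spousal attribution (R1), Julia Dlamini is treated as owning Kenji Andersen's 55% interest in Vantage Services GmbH.
Chain via Harbor Shipping BV → Stonebridge Realty LP → Halcyon Group plc (R2): 75% × 43% × 85% × 12% = 3.2895% of Copperline Media Ltd.
Direct interest in Copperline Media Ltd: 6%.
Chain via Vantage Services GmbH → Highfield Industries Corp. → Slate Capital LLC (R2): 55% × 54% × 93% × 37% = 10.21977% of Copperline Media Ltd.
Aggregating (R3): 3.2895% + 6% + 10.21977% = 19.50927%.

19.50927%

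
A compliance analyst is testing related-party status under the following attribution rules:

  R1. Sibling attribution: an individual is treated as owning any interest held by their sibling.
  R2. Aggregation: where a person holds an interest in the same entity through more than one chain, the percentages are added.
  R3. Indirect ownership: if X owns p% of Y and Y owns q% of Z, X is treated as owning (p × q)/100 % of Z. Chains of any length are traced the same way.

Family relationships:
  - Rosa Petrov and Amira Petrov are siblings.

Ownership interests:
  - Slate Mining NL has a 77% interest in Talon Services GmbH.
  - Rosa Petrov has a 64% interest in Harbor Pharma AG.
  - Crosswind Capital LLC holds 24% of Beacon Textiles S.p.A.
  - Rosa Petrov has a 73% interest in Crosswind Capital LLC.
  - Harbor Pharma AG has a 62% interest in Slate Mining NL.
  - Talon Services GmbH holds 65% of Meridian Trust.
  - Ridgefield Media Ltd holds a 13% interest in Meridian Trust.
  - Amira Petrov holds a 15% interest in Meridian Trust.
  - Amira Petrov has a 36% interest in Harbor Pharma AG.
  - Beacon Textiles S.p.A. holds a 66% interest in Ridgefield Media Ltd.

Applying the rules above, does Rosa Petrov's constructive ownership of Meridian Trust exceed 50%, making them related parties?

By sibling attribution (R1), Rosa Petrov is treated as also owning Amira Petrov's interest in Harbor Pharma AG, giving 64% + 36% = 100%.
By sibling attribution (R1), Rosa Petrov is treated as owning Amira Petrov's 15% interest in Meridian Trust.
Chain via Crosswind Capital LLC → Beacon Textiles S.p.A. → Ridgefield Media Ltd (R3): 73% × 24% × 66% × 13% = 1.503216% of Meridian Trust.
Chain via Harbor Pharma AG → Slate Mining NL → Talon Services GmbH (R3): 100% × 62% × 77% × 65% = 31.031% of Meridian Trust.
Direct interest in Meridian Trust: 15%.
Aggregating (R2): 1.503216% + 31.031% + 15% = 47.534216%.
47.534216% does not exceed the 50% threshold, so Rosa is not a related party to Meridian Trust.

No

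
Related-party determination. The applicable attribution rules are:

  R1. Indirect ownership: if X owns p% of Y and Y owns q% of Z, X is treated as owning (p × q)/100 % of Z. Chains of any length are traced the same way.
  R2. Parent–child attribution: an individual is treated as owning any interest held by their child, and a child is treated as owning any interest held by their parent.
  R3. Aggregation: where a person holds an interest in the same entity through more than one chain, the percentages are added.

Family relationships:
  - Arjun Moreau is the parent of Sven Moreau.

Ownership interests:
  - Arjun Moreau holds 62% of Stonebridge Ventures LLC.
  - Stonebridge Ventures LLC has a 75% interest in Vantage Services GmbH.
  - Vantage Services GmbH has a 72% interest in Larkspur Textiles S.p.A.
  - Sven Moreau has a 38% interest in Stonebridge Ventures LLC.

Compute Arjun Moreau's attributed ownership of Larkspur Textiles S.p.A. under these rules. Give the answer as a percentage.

By parent–child attribution (R2), Arjun Moreau is treated as also owning Sven Moreau's interest in Stonebridge Ventures LLC, giving 62% + 38% = 100%.
Chain via Stonebridge Ventures LLC → Vantage Services GmbH (R1): 100% × 75% × 72% = 54% of Larkspur Textiles S.p.A.

54%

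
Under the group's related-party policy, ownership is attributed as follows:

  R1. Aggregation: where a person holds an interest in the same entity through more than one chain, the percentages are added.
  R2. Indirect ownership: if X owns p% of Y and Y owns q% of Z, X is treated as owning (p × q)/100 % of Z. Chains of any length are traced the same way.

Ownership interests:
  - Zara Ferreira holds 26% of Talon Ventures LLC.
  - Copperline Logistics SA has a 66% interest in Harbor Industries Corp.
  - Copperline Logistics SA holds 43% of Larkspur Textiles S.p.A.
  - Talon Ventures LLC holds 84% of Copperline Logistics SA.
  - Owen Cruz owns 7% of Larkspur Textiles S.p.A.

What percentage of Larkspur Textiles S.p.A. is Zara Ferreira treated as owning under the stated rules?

Chain via Talon Ventures LLC → Copperline Logistics SA (R2): 26% × 84% × 43% = 9.3912% of Larkspur Textiles S.p.A.

9.3912%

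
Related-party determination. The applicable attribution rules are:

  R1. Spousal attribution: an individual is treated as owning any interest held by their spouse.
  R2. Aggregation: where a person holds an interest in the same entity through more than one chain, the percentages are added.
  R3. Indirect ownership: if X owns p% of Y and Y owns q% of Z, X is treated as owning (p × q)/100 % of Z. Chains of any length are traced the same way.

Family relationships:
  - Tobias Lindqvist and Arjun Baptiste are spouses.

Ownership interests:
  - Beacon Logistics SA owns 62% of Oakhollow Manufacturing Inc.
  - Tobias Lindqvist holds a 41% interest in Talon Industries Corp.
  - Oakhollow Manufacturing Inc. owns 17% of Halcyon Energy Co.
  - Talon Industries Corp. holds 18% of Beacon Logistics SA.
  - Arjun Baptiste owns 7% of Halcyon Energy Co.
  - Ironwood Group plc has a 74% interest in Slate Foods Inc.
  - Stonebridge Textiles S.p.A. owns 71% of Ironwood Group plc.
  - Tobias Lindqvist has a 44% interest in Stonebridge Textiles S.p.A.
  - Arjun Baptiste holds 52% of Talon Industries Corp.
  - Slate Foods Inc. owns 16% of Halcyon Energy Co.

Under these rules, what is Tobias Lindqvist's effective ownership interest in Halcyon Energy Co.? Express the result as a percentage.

12.463212%

By spousal attribution (R1), Tobias Lindqvist is treated as also owning Arjun Baptiste's interest in Talon Industries Corp, giving 41% + 52% = 93%.
By spousal attribution (R1), Tobias Lindqvist is treated as owning Arjun Baptiste's 7% interest in Halcyon Energy Co.
Chain via Talon Industries Corp. → Beacon Logistics SA → Oakhollow Manufacturing Inc. (R3): 93% × 18% × 62% × 17% = 1.764396% of Halcyon Energy Co.
Chain via Stonebridge Textiles S.p.A. → Ironwood Group plc → Slate Foods Inc. (R3): 44% × 71% × 74% × 16% = 3.698816% of Halcyon Energy Co.
Direct interest in Halcyon Energy Co: 7%.
Aggregating (R2): 1.764396% + 3.698816% + 7% = 12.463212%.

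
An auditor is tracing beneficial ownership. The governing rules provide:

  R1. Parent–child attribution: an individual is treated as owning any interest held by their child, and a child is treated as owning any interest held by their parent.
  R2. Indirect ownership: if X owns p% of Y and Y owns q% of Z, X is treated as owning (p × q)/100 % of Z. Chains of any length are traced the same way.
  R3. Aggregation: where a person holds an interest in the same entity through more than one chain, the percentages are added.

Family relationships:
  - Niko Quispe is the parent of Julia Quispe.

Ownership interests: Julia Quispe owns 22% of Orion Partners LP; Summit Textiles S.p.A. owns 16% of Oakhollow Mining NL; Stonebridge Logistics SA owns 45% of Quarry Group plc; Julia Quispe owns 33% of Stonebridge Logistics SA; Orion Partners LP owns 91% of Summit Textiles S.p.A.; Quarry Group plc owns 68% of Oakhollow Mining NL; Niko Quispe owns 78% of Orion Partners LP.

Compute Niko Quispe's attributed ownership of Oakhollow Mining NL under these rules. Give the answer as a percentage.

By parent–child attribution (R1), Niko Quispe is treated as also owning Julia Quispe's interest in Orion Partners LP, giving 78% + 22% = 100%.
By parent–child attribution (R1), Niko Quispe is treated as owning Julia Quispe's 33% interest in Stonebridge Logistics SA.
Chain via Orion Partners LP → Summit Textiles S.p.A. (R2): 100% × 91% × 16% = 14.56% of Oakhollow Mining NL.
Chain via Stonebridge Logistics SA → Quarry Group plc (R2): 33% × 45% × 68% = 10.098% of Oakhollow Mining NL.
Aggregating (R3): 14.56% + 10.098% = 24.658%.

24.658%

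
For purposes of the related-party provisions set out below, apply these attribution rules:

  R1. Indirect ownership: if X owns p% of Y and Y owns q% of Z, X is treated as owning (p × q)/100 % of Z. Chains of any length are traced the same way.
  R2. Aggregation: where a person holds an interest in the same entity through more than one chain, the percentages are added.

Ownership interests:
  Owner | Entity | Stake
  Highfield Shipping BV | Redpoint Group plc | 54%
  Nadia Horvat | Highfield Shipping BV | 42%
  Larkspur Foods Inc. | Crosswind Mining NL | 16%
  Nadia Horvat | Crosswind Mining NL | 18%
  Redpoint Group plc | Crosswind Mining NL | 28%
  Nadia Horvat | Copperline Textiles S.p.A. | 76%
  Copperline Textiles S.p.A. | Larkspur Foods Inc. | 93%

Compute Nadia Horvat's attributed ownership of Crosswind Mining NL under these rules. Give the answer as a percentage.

35.6592%

Chain via Copperline Textiles S.p.A. → Larkspur Foods Inc. (R1): 76% × 93% × 16% = 11.3088% of Crosswind Mining NL.
Chain via Highfield Shipping BV → Redpoint Group plc (R1): 42% × 54% × 28% = 6.3504% of Crosswind Mining NL.
Direct interest in Crosswind Mining NL: 18%.
Aggregating (R2): 11.3088% + 6.3504% + 18% = 35.6592%.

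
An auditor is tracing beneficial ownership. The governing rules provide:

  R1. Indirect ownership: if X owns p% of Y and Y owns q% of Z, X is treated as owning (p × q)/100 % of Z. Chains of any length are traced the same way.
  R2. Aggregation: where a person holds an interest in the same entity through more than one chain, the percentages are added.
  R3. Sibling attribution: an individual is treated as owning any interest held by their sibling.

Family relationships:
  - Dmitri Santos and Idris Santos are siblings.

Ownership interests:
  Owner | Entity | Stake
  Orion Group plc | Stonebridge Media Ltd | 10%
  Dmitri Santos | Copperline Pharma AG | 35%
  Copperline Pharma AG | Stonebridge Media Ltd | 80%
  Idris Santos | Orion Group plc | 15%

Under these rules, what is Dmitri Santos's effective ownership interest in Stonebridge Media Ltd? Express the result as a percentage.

By sibling attribution (R3), Dmitri Santos is treated as owning Idris Santos's 15% interest in Orion Group plc.
Chain via Copperline Pharma AG (R1): 35% × 80% = 28% of Stonebridge Media Ltd.
Chain via Orion Group plc (R1): 15% × 10% = 1.5% of Stonebridge Media Ltd.
Aggregating (R2): 28% + 1.5% = 29.5%.

29.5%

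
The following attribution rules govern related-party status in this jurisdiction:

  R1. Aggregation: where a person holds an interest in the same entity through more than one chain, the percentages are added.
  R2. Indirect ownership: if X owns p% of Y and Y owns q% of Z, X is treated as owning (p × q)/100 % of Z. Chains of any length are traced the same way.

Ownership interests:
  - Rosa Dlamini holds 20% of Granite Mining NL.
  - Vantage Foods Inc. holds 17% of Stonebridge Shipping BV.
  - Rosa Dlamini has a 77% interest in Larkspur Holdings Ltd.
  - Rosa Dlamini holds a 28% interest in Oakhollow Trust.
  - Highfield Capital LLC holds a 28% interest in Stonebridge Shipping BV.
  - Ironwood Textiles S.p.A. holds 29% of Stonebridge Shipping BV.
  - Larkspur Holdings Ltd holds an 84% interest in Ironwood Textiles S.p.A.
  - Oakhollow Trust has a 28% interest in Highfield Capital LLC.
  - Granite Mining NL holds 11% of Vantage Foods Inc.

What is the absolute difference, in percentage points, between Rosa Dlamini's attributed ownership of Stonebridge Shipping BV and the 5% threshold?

16.3264

Chain via Larkspur Holdings Ltd → Ironwood Textiles S.p.A. (R2): 77% × 84% × 29% = 18.7572% of Stonebridge Shipping BV.
Chain via Oakhollow Trust → Highfield Capital LLC (R2): 28% × 28% × 28% = 2.1952% of Stonebridge Shipping BV.
Chain via Granite Mining NL → Vantage Foods Inc. (R2): 20% × 11% × 17% = 0.374% of Stonebridge Shipping BV.
Aggregating (R1): 18.7572% + 2.1952% + 0.374% = 21.3264%.
21.3264% exceeds the 5% threshold by 16.3264 percentage points.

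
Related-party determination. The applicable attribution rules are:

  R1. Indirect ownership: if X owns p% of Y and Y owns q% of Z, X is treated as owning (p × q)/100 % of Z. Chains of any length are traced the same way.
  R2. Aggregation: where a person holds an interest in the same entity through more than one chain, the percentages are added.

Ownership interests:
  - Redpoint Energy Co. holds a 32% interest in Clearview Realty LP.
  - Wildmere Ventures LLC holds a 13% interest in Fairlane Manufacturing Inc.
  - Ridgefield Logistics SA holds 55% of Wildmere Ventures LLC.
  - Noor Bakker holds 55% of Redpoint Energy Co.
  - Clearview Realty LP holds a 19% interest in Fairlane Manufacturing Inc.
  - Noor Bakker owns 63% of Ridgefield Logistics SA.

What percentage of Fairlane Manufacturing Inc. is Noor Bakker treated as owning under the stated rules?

Chain via Redpoint Energy Co. → Clearview Realty LP (R1): 55% × 32% × 19% = 3.344% of Fairlane Manufacturing Inc.
Chain via Ridgefield Logistics SA → Wildmere Ventures LLC (R1): 63% × 55% × 13% = 4.5045% of Fairlane Manufacturing Inc.
Aggregating (R2): 3.344% + 4.5045% = 7.8485%.

7.8485%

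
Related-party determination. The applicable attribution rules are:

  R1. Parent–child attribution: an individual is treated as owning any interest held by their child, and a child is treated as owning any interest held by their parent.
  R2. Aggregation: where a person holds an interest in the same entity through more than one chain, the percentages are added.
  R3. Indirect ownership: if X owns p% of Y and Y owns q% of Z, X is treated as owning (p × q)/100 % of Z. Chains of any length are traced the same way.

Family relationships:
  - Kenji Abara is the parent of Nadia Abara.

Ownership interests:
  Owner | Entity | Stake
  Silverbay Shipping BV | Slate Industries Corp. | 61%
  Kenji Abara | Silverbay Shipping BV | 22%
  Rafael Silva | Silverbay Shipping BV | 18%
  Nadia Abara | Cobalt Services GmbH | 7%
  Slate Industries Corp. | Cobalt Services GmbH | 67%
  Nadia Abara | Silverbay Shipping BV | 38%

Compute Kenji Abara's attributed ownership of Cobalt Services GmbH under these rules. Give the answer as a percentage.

By parent–child attribution (R1), Kenji Abara is treated as also owning Nadia Abara's interest in Silverbay Shipping BV, giving 22% + 38% = 60%.
By parent–child attribution (R1), Kenji Abara is treated as owning Nadia Abara's 7% interest in Cobalt Services GmbH.
Chain via Silverbay Shipping BV → Slate Industries Corp. (R3): 60% × 61% × 67% = 24.522% of Cobalt Services GmbH.
Direct interest in Cobalt Services GmbH: 7%.
Aggregating (R2): 24.522% + 7% = 31.522%.

31.522%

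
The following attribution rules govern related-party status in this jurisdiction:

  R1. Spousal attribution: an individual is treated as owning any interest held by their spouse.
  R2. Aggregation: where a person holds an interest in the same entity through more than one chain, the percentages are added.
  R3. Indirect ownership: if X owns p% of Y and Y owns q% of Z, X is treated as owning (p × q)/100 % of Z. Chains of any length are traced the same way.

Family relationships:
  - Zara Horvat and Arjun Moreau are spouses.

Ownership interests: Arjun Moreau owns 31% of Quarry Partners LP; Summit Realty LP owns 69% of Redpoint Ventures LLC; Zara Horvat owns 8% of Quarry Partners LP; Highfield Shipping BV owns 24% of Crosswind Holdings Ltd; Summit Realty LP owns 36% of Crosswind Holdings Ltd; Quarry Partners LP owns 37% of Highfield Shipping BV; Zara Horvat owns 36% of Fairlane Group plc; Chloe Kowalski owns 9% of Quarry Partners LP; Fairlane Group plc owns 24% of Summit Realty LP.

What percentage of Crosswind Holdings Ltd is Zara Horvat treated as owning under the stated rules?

By spousal attribution (R1), Zara Horvat is treated as also owning Arjun Moreau's interest in Quarry Partners LP, giving 8% + 31% = 39%.
Chain via Fairlane Group plc → Summit Realty LP (R3): 36% × 24% × 36% = 3.1104% of Crosswind Holdings Ltd.
Chain via Quarry Partners LP → Highfield Shipping BV (R3): 39% × 37% × 24% = 3.4632% of Crosswind Holdings Ltd.
Aggregating (R2): 3.1104% + 3.4632% = 6.5736%.

6.5736%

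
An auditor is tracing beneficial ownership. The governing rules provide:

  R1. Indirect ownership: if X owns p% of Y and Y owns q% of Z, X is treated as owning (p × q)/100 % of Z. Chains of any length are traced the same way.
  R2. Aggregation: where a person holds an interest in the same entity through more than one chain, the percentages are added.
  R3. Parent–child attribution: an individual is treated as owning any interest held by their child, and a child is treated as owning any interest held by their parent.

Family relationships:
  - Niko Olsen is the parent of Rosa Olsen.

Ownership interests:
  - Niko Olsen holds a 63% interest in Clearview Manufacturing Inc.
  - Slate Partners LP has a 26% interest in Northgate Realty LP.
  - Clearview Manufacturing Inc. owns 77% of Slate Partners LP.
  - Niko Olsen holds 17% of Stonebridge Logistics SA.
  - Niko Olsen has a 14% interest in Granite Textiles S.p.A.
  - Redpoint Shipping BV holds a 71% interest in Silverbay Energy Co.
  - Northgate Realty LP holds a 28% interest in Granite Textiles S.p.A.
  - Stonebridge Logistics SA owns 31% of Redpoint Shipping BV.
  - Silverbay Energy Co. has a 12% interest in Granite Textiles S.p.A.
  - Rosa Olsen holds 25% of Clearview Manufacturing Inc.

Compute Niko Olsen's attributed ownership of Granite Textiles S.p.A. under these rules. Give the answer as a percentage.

By parent–child attribution (R3), Niko Olsen is treated as also owning Rosa Olsen's interest in Clearview Manufacturing Inc, giving 63% + 25% = 88%.
Chain via Stonebridge Logistics SA → Redpoint Shipping BV → Silverbay Energy Co. (R1): 17% × 31% × 71% × 12% = 0.449004% of Granite Textiles S.p.A.
Chain via Clearview Manufacturing Inc. → Slate Partners LP → Northgate Realty LP (R1): 88% × 77% × 26% × 28% = 4.932928% of Granite Textiles S.p.A.
Direct interest in Granite Textiles S.p.A: 14%.
Aggregating (R2): 0.449004% + 4.932928% + 14% = 19.381932%.

19.381932%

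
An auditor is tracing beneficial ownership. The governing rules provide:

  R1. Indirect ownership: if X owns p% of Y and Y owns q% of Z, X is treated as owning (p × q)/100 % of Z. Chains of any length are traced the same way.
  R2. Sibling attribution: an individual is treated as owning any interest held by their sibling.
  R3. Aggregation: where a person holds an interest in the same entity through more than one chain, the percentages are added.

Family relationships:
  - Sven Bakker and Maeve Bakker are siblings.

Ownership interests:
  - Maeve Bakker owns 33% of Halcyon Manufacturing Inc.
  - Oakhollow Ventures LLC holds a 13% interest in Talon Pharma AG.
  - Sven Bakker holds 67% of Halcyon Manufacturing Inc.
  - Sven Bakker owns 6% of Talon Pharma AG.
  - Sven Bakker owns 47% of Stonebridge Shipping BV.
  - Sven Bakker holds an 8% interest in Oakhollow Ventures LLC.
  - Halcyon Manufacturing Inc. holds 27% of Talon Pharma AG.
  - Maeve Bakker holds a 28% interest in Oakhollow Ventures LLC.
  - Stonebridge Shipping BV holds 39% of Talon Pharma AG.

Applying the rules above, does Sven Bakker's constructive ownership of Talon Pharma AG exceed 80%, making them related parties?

By sibling attribution (R2), Sven Bakker is treated as also owning Maeve Bakker's interest in Halcyon Manufacturing Inc, giving 67% + 33% = 100%.
By sibling attribution (R2), Sven Bakker is treated as also owning Maeve Bakker's interest in Oakhollow Ventures LLC, giving 8% + 28% = 36%.
Chain via Stonebridge Shipping BV (R1): 47% × 39% = 18.33% of Talon Pharma AG.
Chain via Halcyon Manufacturing Inc. (R1): 100% × 27% = 27% of Talon Pharma AG.
Chain via Oakhollow Ventures LLC (R1): 36% × 13% = 4.68% of Talon Pharma AG.
Direct interest in Talon Pharma AG: 6%.
Aggregating (R3): 18.33% + 27% + 4.68% + 6% = 56.01%.
56.01% does not exceed the 80% threshold, so Sven is not a related party to Talon Pharma AG.

No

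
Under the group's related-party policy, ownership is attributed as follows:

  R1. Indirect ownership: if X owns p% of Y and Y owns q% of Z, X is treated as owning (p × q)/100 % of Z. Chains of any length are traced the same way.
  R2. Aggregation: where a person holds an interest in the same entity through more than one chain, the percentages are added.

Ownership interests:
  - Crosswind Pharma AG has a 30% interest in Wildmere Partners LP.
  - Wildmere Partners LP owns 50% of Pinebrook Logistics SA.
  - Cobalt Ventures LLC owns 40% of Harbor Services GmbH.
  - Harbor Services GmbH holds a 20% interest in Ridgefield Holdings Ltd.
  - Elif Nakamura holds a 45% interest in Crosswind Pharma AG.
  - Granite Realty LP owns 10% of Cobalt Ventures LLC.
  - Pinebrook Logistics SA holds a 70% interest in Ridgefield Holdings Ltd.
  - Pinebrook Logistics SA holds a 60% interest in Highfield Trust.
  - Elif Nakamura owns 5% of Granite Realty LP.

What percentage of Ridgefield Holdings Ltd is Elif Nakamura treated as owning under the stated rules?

4.765%

Chain via Granite Realty LP → Cobalt Ventures LLC → Harbor Services GmbH (R1): 5% × 10% × 40% × 20% = 0.04% of Ridgefield Holdings Ltd.
Chain via Crosswind Pharma AG → Wildmere Partners LP → Pinebrook Logistics SA (R1): 45% × 30% × 50% × 70% = 4.725% of Ridgefield Holdings Ltd.
Aggregating (R2): 0.04% + 4.725% = 4.765%.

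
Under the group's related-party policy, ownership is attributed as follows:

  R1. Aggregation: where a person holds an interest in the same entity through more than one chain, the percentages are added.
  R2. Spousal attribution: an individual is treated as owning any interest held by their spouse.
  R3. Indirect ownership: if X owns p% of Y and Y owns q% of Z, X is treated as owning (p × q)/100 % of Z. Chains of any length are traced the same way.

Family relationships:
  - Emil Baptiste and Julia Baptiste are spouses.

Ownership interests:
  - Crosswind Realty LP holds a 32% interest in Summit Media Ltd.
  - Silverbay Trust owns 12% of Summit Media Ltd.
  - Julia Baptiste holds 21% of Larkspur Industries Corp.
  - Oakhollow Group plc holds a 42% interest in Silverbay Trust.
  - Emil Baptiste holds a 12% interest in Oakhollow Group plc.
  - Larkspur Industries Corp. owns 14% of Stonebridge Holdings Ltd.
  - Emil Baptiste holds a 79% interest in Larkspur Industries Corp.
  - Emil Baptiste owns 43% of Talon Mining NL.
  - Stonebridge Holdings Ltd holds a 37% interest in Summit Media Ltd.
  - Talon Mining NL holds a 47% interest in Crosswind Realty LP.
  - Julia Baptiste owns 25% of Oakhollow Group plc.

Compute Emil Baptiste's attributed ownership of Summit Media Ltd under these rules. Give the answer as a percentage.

By spousal attribution (R2), Emil Baptiste is treated as also owning Julia Baptiste's interest in Larkspur Industries Corp, giving 79% + 21% = 100%.
By spousal attribution (R2), Emil Baptiste is treated as also owning Julia Baptiste's interest in Oakhollow Group plc, giving 12% + 25% = 37%.
Chain via Larkspur Industries Corp. → Stonebridge Holdings Ltd (R3): 100% × 14% × 37% = 5.18% of Summit Media Ltd.
Chain via Talon Mining NL → Crosswind Realty LP (R3): 43% × 47% × 32% = 6.4672% of Summit Media Ltd.
Chain via Oakhollow Group plc → Silverbay Trust (R3): 37% × 42% × 12% = 1.8648% of Summit Media Ltd.
Aggregating (R1): 5.18% + 6.4672% + 1.8648% = 13.512%.

13.512%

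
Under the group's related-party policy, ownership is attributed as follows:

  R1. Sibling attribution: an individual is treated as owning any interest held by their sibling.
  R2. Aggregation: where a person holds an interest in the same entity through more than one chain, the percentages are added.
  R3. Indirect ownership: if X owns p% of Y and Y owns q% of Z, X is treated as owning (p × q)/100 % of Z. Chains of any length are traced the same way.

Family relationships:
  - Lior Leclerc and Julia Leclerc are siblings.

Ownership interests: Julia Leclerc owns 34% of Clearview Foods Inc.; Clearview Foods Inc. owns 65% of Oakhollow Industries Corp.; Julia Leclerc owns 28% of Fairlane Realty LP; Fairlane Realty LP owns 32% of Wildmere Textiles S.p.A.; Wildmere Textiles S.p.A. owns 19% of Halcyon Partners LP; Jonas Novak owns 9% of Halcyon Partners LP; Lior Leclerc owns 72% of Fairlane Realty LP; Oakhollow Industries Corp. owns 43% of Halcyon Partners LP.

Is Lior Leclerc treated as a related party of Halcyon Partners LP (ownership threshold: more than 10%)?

By sibling attribution (R1), Lior Leclerc is treated as also owning Julia Leclerc's interest in Fairlane Realty LP, giving 72% + 28% = 100%.
By sibling attribution (R1), Lior Leclerc is treated as owning Julia Leclerc's 34% interest in Clearview Foods Inc.
Chain via Fairlane Realty LP → Wildmere Textiles S.p.A. (R3): 100% × 32% × 19% = 6.08% of Halcyon Partners LP.
Chain via Clearview Foods Inc. → Oakhollow Industries Corp. (R3): 34% × 65% × 43% = 9.503% of Halcyon Partners LP.
Aggregating (R2): 6.08% + 9.503% = 15.583%.
15.583% exceeds the 10% threshold, so Lior is a related party to Halcyon Partners LP.

Yes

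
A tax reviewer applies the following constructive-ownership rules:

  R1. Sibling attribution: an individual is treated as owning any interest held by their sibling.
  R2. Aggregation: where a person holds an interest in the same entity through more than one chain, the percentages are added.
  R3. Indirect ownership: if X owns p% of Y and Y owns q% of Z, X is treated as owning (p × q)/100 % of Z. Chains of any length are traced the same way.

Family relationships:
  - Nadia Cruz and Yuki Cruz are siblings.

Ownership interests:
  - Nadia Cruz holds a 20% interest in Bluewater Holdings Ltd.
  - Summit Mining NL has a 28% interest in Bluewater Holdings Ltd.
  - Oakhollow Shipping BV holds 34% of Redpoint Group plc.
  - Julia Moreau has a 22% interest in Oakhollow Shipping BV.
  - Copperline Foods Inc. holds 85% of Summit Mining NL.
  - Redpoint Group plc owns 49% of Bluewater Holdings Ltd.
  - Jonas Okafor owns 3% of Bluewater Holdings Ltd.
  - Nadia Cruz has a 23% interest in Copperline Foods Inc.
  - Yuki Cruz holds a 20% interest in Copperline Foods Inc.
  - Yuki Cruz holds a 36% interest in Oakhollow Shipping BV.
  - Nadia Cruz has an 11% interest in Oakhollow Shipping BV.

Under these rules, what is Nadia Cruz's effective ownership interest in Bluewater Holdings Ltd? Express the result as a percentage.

38.0642%

By sibling attribution (R1), Nadia Cruz is treated as also owning Yuki Cruz's interest in Copperline Foods Inc, giving 23% + 20% = 43%.
By sibling attribution (R1), Nadia Cruz is treated as also owning Yuki Cruz's interest in Oakhollow Shipping BV, giving 11% + 36% = 47%.
Chain via Copperline Foods Inc. → Summit Mining NL (R3): 43% × 85% × 28% = 10.234% of Bluewater Holdings Ltd.
Chain via Oakhollow Shipping BV → Redpoint Group plc (R3): 47% × 34% × 49% = 7.8302% of Bluewater Holdings Ltd.
Direct interest in Bluewater Holdings Ltd: 20%.
Aggregating (R2): 10.234% + 7.8302% + 20% = 38.0642%.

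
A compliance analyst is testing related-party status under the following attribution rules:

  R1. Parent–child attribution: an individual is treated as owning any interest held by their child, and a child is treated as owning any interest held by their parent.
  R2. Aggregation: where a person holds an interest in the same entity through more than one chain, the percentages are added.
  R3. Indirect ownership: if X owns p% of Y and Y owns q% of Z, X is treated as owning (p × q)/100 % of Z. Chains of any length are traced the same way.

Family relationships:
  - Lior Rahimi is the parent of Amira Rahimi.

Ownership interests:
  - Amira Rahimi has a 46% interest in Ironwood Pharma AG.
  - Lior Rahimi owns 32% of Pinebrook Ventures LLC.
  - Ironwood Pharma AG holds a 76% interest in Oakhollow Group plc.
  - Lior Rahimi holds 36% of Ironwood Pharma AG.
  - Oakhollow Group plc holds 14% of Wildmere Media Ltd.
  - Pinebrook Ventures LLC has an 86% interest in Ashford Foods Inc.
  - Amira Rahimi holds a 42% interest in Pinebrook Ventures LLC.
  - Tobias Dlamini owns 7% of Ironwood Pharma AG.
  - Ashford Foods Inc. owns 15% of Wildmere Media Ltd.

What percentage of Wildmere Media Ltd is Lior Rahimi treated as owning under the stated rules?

18.2708%

By parent–child attribution (R1), Lior Rahimi is treated as also owning Amira Rahimi's interest in Pinebrook Ventures LLC, giving 32% + 42% = 74%.
By parent–child attribution (R1), Lior Rahimi is treated as also owning Amira Rahimi's interest in Ironwood Pharma AG, giving 36% + 46% = 82%.
Chain via Pinebrook Ventures LLC → Ashford Foods Inc. (R3): 74% × 86% × 15% = 9.546% of Wildmere Media Ltd.
Chain via Ironwood Pharma AG → Oakhollow Group plc (R3): 82% × 76% × 14% = 8.7248% of Wildmere Media Ltd.
Aggregating (R2): 9.546% + 8.7248% = 18.2708%.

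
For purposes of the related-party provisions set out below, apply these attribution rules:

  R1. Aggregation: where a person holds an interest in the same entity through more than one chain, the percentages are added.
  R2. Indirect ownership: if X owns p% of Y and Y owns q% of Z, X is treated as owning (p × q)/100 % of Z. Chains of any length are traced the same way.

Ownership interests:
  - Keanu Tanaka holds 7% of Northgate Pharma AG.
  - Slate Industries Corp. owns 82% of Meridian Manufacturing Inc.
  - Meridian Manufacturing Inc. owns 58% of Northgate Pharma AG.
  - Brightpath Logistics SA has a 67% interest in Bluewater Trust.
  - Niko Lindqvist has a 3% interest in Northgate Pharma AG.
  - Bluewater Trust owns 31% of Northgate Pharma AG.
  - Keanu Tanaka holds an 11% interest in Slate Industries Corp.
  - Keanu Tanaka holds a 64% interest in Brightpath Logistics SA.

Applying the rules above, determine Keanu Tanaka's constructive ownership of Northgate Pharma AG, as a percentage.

25.5244%

Chain via Brightpath Logistics SA → Bluewater Trust (R2): 64% × 67% × 31% = 13.2928% of Northgate Pharma AG.
Chain via Slate Industries Corp. → Meridian Manufacturing Inc. (R2): 11% × 82% × 58% = 5.2316% of Northgate Pharma AG.
Direct interest in Northgate Pharma AG: 7%.
Aggregating (R1): 13.2928% + 5.2316% + 7% = 25.5244%.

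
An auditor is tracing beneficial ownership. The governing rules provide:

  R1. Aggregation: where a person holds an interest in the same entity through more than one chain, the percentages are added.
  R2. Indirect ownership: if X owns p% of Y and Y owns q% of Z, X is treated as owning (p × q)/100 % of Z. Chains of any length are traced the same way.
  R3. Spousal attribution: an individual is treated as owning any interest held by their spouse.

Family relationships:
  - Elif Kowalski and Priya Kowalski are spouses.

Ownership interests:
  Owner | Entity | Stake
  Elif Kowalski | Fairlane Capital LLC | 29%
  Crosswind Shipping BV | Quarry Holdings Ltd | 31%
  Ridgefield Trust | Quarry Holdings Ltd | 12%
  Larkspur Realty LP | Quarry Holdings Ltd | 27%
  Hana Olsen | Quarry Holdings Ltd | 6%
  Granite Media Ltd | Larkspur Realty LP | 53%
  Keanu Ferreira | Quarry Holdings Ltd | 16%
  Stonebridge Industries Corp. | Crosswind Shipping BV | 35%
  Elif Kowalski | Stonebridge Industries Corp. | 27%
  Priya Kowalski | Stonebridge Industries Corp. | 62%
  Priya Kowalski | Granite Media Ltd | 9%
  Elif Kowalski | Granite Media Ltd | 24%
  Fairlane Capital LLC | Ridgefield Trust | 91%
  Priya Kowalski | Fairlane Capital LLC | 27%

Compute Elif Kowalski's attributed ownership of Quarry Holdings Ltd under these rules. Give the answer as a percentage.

20.494%

By spousal attribution (R3), Elif Kowalski is treated as also owning Priya Kowalski's interest in Fairlane Capital LLC, giving 29% + 27% = 56%.
By spousal attribution (R3), Elif Kowalski is treated as also owning Priya Kowalski's interest in Granite Media Ltd, giving 24% + 9% = 33%.
By spousal attribution (R3), Elif Kowalski is treated as also owning Priya Kowalski's interest in Stonebridge Industries Corp, giving 27% + 62% = 89%.
Chain via Fairlane Capital LLC → Ridgefield Trust (R2): 56% × 91% × 12% = 6.1152% of Quarry Holdings Ltd.
Chain via Granite Media Ltd → Larkspur Realty LP (R2): 33% × 53% × 27% = 4.7223% of Quarry Holdings Ltd.
Chain via Stonebridge Industries Corp. → Crosswind Shipping BV (R2): 89% × 35% × 31% = 9.6565% of Quarry Holdings Ltd.
Aggregating (R1): 6.1152% + 4.7223% + 9.6565% = 20.494%.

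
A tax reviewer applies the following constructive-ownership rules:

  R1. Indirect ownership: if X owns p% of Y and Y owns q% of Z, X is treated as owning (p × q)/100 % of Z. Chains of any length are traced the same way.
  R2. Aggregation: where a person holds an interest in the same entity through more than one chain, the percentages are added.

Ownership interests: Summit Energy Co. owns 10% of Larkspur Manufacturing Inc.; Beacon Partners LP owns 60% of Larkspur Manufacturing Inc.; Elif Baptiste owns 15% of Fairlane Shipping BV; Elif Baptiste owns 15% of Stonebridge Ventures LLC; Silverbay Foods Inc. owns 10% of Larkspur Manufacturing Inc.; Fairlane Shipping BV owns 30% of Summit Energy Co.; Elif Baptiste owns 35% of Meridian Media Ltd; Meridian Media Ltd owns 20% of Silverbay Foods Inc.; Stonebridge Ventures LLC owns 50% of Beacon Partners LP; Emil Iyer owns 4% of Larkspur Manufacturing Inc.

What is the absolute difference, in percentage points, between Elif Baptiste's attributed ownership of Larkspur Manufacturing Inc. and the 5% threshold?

0.65

Chain via Fairlane Shipping BV → Summit Energy Co. (R1): 15% × 30% × 10% = 0.45% of Larkspur Manufacturing Inc.
Chain via Meridian Media Ltd → Silverbay Foods Inc. (R1): 35% × 20% × 10% = 0.7% of Larkspur Manufacturing Inc.
Chain via Stonebridge Ventures LLC → Beacon Partners LP (R1): 15% × 50% × 60% = 4.5% of Larkspur Manufacturing Inc.
Aggregating (R2): 0.45% + 0.7% + 4.5% = 5.65%.
5.65% exceeds the 5% threshold by 0.65 percentage points.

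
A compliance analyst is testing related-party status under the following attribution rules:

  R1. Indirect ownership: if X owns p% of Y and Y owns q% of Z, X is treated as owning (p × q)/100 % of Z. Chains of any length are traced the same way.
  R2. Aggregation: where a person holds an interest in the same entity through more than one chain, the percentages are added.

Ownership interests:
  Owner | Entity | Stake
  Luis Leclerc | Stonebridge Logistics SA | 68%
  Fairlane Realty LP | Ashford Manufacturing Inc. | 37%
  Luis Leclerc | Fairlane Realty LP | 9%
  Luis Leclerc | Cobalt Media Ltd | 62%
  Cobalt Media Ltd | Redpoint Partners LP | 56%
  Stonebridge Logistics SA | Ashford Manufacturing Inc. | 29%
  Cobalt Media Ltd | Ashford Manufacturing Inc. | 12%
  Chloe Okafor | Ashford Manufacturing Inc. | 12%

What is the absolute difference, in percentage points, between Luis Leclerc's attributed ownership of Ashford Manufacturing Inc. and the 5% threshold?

Chain via Cobalt Media Ltd (R1): 62% × 12% = 7.44% of Ashford Manufacturing Inc.
Chain via Fairlane Realty LP (R1): 9% × 37% = 3.33% of Ashford Manufacturing Inc.
Chain via Stonebridge Logistics SA (R1): 68% × 29% = 19.72% of Ashford Manufacturing Inc.
Aggregating (R2): 7.44% + 3.33% + 19.72% = 30.49%.
30.49% exceeds the 5% threshold by 25.49 percentage points.

25.49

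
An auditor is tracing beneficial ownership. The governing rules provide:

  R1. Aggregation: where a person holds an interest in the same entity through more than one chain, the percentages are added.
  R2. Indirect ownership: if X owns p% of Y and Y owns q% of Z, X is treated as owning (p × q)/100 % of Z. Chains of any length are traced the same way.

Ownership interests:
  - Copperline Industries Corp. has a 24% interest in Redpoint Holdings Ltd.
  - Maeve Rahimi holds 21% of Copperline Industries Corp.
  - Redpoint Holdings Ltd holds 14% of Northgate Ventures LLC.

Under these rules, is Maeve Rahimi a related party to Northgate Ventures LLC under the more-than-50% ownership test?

Chain via Copperline Industries Corp. → Redpoint Holdings Ltd (R2): 21% × 24% × 14% = 0.7056% of Northgate Ventures LLC.
0.7056% does not exceed the 50% threshold, so Maeve is not a related party to Northgate Ventures LLC.

No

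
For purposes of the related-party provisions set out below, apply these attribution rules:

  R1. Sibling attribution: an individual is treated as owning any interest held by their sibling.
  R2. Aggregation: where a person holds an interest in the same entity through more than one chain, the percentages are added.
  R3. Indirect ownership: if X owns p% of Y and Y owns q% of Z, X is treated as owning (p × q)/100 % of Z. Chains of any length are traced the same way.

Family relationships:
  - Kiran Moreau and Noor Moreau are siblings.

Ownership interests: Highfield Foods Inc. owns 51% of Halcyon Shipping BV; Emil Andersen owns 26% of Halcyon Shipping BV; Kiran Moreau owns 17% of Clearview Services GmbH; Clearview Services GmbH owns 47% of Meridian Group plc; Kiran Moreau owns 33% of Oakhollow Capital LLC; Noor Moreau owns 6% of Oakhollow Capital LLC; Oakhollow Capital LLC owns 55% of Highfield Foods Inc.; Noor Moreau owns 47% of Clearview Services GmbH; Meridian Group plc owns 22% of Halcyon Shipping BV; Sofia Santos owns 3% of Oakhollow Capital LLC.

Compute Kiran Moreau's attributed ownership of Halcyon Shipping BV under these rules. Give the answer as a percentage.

17.5571%

By sibling attribution (R1), Kiran Moreau is treated as also owning Noor Moreau's interest in Clearview Services GmbH, giving 17% + 47% = 64%.
By sibling attribution (R1), Kiran Moreau is treated as also owning Noor Moreau's interest in Oakhollow Capital LLC, giving 33% + 6% = 39%.
Chain via Clearview Services GmbH → Meridian Group plc (R3): 64% × 47% × 22% = 6.6176% of Halcyon Shipping BV.
Chain via Oakhollow Capital LLC → Highfield Foods Inc. (R3): 39% × 55% × 51% = 10.9395% of Halcyon Shipping BV.
Aggregating (R2): 6.6176% + 10.9395% = 17.5571%.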